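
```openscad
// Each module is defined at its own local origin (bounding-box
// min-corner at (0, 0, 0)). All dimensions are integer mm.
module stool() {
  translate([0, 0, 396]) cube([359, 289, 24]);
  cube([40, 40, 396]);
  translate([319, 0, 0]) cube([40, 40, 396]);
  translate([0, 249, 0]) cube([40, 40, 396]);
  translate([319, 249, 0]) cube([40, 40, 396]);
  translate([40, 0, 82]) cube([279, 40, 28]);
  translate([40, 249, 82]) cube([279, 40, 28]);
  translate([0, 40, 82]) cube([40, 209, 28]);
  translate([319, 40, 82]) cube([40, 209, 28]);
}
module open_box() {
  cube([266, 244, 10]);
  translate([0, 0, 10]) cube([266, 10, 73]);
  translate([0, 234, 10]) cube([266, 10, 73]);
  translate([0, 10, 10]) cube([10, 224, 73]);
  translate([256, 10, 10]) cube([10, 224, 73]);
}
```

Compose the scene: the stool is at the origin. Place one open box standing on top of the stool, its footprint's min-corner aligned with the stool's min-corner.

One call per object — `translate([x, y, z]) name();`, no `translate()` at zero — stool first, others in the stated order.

stool();
translate([0, 0, 420]) open_box();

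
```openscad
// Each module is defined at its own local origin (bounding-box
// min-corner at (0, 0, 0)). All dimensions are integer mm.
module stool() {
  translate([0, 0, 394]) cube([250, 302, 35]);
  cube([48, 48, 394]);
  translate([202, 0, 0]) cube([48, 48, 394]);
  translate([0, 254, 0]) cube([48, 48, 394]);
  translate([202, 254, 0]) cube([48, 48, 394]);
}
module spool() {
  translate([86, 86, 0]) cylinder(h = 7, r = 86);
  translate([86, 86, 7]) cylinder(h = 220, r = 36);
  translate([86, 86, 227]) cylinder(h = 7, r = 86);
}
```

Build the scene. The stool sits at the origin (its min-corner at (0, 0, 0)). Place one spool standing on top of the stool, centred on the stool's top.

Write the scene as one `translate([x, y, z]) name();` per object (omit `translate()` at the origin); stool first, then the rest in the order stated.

stool();
translate([39, 65, 429]) spool();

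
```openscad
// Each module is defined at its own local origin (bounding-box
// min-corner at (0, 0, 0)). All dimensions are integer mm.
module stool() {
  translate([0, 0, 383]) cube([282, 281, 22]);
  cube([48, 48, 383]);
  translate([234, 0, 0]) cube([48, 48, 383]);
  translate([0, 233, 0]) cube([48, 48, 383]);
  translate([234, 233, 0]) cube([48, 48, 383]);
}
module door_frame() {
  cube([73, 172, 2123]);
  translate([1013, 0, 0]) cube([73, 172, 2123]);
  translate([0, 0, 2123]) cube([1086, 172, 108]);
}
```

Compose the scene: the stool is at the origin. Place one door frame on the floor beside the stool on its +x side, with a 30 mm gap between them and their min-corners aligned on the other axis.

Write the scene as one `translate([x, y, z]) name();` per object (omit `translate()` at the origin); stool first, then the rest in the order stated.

stool();
translate([312, 0, 0]) door_frame();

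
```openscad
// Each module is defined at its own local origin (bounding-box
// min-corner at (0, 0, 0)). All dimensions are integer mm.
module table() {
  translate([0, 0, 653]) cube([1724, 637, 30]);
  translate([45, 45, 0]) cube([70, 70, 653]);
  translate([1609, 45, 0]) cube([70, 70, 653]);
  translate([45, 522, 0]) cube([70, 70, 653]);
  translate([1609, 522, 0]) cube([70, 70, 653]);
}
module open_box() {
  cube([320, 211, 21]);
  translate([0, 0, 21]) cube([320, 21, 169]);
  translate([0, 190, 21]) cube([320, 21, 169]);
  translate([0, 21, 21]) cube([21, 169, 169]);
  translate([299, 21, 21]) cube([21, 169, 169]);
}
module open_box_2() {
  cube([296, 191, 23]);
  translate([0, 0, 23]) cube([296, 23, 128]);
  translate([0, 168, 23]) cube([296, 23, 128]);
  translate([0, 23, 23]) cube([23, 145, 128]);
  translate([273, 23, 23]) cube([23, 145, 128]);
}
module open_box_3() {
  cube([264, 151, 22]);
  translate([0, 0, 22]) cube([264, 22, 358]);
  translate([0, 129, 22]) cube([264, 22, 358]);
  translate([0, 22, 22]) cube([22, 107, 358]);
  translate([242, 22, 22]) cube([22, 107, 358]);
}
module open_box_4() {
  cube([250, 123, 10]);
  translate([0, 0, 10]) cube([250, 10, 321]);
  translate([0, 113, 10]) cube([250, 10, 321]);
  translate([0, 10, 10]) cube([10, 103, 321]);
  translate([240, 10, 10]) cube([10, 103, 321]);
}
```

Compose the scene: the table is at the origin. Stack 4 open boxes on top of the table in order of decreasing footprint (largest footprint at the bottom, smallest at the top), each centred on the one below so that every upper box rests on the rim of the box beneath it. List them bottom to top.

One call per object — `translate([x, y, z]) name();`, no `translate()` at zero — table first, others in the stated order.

table();
translate([702, 213, 683]) open_box();
translate([714, 223, 873]) open_box_2();
translate([730, 243, 1024]) open_box_3();
translate([737, 257, 1404]) open_box_4();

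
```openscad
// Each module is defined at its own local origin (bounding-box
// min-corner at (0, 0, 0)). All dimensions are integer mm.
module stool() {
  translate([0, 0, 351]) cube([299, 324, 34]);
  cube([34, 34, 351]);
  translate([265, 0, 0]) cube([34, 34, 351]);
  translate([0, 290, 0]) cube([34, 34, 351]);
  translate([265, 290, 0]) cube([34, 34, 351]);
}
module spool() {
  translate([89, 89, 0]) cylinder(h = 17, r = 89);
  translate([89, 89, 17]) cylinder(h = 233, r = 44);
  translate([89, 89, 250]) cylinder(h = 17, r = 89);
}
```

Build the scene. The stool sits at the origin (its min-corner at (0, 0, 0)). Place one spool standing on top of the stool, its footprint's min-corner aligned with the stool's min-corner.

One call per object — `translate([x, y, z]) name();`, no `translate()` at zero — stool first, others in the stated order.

stool();
translate([0, 0, 385]) spool();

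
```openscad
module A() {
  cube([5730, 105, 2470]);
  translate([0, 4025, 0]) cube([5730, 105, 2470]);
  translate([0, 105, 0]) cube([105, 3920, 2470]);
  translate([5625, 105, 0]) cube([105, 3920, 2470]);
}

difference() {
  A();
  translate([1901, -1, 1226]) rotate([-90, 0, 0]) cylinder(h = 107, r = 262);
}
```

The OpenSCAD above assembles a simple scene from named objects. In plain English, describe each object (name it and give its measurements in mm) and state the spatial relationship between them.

A is a box-shaped house frame (walls only): outside footprint 5730×4130 mm, wall height 2470 mm, wall thickness 105 mm. The two y-facing walls run the full x-width; the two x-facing walls fit between the inner faces of the y-facing walls.

The house frame has a circular hole of radius 262 mm through its front wall, centred at (x = 1901, z = 1226).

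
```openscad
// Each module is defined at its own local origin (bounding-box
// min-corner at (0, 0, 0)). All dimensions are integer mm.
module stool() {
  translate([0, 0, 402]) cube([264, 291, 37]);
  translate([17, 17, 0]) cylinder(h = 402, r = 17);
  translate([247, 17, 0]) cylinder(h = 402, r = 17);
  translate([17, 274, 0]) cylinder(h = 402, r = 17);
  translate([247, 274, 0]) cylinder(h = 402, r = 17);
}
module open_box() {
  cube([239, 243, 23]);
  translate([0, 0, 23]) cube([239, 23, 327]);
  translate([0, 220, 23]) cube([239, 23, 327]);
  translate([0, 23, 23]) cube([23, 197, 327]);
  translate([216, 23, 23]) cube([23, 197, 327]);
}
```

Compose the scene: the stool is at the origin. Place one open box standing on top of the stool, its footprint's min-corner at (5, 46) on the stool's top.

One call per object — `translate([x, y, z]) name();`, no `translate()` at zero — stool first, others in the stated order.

stool();
translate([5, 46, 439]) open_box();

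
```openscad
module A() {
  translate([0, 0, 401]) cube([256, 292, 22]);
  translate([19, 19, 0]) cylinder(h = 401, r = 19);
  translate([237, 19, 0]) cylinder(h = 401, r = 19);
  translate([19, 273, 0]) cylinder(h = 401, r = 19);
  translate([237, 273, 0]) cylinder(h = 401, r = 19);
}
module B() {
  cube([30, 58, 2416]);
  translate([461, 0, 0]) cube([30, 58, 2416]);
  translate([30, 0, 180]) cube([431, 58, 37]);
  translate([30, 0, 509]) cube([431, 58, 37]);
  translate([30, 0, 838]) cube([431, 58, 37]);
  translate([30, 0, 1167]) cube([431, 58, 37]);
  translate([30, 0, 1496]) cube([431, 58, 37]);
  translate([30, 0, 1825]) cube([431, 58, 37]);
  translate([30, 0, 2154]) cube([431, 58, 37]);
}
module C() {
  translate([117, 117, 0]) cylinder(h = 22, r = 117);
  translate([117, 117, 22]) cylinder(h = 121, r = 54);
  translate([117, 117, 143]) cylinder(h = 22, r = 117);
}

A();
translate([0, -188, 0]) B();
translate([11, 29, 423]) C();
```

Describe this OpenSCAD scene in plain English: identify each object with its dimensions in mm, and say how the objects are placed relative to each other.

A is a simple wooden stool: a rectangular seat 256 mm (x) by 292 mm (y), 22 mm thick, top face at z = 423 mm, on four round legs, each 38 mm in diameter. The legs rest on z = 0, each leg's axis is inset half a diameter from the nearest pair of seat edges (so the leg's bounding box is flush with the corner).

B is a wooden ladder with two side rails of 30×58 mm section and 2416 mm height, set 491 mm apart overall. Between them run 7 rectangular rungs (58 mm deep, 37 mm thick), front faces flush with the rails' −y face. The bottom of the first rung is 180 mm above the floor and each subsequent rung is 329 mm higher than the one below.

C is a spool: two coaxial disc flanges of radius 117 mm and thickness 22 mm, joined by a core cylinder of radius 54 mm and height 121 mm. The lower flange rests on z = 0 and the three cylinders share a vertical axis.

The ladder is on the floor beside the stool on its −y side. The spool is on top of the stool, centred.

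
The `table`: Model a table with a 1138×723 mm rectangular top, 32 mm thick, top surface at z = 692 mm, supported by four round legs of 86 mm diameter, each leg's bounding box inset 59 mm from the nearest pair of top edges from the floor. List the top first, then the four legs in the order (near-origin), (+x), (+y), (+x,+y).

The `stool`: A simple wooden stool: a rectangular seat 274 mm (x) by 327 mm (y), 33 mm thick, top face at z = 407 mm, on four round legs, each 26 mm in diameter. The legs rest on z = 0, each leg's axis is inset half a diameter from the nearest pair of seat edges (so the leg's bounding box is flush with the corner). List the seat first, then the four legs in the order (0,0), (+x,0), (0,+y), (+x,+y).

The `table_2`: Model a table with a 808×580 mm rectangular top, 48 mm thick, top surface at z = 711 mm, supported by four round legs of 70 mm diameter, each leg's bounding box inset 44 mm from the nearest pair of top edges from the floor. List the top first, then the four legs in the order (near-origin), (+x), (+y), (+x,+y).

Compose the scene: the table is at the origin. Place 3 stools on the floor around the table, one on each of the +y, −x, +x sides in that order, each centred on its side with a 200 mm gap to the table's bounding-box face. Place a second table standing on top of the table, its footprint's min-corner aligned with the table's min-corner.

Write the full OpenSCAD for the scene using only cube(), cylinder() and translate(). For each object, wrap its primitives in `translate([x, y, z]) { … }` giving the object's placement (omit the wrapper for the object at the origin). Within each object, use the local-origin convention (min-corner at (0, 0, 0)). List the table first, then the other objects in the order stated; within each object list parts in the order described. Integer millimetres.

translate([0, 0, 660]) cube([1138, 723, 32]);
translate([102, 102, 0]) cylinder(h = 660, r = 43);
translate([1036, 102, 0]) cylinder(h = 660, r = 43);
translate([102, 621, 0]) cylinder(h = 660, r = 43);
translate([1036, 621, 0]) cylinder(h = 660, r = 43);
translate([432, 923, 0]) {
  translate([0, 0, 374]) cube([274, 327, 33]);
  translate([13, 13, 0]) cylinder(h = 374, r = 13);
  translate([261, 13, 0]) cylinder(h = 374, r = 13);
  translate([13, 314, 0]) cylinder(h = 374, r = 13);
  translate([261, 314, 0]) cylinder(h = 374, r = 13);
}
translate([-474, 198, 0]) {
  translate([0, 0, 374]) cube([274, 327, 33]);
  translate([13, 13, 0]) cylinder(h = 374, r = 13);
  translate([261, 13, 0]) cylinder(h = 374, r = 13);
  translate([13, 314, 0]) cylinder(h = 374, r = 13);
  translate([261, 314, 0]) cylinder(h = 374, r = 13);
}
translate([1338, 198, 0]) {
  translate([0, 0, 374]) cube([274, 327, 33]);
  translate([13, 13, 0]) cylinder(h = 374, r = 13);
  translate([261, 13, 0]) cylinder(h = 374, r = 13);
  translate([13, 314, 0]) cylinder(h = 374, r = 13);
  translate([261, 314, 0]) cylinder(h = 374, r = 13);
}
translate([0, 0, 692]) {
  translate([0, 0, 663]) cube([808, 580, 48]);
  translate([79, 79, 0]) cylinder(h = 663, r = 35);
  translate([729, 79, 0]) cylinder(h = 663, r = 35);
  translate([79, 501, 0]) cylinder(h = 663, r = 35);
  translate([729, 501, 0]) cylinder(h = 663, r = 35);
}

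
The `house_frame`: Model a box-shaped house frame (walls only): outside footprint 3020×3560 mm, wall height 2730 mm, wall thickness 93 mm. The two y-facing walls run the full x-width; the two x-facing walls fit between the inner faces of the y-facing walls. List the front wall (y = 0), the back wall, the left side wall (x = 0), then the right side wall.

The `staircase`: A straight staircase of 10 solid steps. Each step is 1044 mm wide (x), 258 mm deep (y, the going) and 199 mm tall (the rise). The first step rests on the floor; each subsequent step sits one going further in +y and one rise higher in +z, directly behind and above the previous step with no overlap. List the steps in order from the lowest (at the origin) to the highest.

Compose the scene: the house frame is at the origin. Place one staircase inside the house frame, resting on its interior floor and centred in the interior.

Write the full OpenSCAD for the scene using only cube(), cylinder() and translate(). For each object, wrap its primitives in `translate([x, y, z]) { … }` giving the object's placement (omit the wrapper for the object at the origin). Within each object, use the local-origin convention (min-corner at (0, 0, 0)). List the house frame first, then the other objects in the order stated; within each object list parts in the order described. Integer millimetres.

cube([3020, 93, 2730]);
translate([0, 3467, 0]) cube([3020, 93, 2730]);
translate([0, 93, 0]) cube([93, 3374, 2730]);
translate([2927, 93, 0]) cube([93, 3374, 2730]);
translate([988, 490, 0]) {
  cube([1044, 258, 199]);
  translate([0, 258, 199]) cube([1044, 258, 199]);
  translate([0, 516, 398]) cube([1044, 258, 199]);
  translate([0, 774, 597]) cube([1044, 258, 199]);
  translate([0, 1032, 796]) cube([1044, 258, 199]);
  translate([0, 1290, 995]) cube([1044, 258, 199]);
  translate([0, 1548, 1194]) cube([1044, 258, 199]);
  translate([0, 1806, 1393]) cube([1044, 258, 199]);
  translate([0, 2064, 1592]) cube([1044, 258, 199]);
  translate([0, 2322, 1791]) cube([1044, 258, 199]);
}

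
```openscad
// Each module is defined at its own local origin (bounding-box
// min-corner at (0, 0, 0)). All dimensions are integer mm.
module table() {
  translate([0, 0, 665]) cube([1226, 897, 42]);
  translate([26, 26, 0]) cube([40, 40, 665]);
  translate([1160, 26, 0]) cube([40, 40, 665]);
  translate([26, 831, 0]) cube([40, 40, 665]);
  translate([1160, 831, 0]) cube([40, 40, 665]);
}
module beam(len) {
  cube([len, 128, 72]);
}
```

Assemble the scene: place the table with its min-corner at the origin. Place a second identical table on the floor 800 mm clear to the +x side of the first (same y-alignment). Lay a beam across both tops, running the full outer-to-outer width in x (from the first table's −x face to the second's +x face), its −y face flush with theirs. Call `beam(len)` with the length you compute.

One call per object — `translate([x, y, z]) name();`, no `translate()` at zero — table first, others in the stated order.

table();
translate([2026, 0, 0]) table();
translate([0, 0, 707]) beam(3252);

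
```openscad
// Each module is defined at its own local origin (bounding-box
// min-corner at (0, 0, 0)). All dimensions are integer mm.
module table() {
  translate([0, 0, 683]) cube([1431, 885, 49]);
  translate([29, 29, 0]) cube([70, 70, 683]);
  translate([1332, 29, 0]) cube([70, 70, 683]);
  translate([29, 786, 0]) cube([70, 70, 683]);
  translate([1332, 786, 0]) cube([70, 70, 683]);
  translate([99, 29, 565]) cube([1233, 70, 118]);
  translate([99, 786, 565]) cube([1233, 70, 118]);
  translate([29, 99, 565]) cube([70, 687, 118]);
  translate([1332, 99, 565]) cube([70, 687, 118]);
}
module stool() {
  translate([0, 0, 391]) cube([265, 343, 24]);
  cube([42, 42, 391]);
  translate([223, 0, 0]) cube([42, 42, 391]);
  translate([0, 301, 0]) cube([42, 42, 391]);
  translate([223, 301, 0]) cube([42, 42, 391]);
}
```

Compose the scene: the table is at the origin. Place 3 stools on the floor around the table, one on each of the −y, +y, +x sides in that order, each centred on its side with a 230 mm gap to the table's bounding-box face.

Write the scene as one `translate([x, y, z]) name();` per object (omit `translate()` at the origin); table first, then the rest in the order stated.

table();
translate([583, -573, 0]) stool();
translate([583, 1115, 0]) stool();
translate([1661, 271, 0]) stool();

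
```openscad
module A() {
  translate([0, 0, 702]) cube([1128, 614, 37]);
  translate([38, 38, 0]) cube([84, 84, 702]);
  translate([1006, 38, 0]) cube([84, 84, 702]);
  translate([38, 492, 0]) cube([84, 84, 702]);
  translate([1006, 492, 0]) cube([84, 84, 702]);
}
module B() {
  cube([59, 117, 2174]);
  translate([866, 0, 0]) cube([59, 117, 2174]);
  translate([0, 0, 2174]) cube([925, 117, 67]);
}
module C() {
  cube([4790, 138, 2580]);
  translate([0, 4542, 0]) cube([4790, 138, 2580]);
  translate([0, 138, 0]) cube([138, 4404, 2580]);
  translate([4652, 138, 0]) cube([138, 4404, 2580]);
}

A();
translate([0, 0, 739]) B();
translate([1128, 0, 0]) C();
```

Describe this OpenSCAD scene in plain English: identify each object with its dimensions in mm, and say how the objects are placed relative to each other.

A is a table with a 1128×614 mm rectangular top, 37 mm thick, top surface at z = 739 mm, supported by four 84×84 mm square legs, each inset 38 mm from the nearest pair of top edges, running from the floor.

B is a door frame. The clear opening is 807 mm wide and 2174 mm high. Two 59 mm wide jambs, 117 mm deep, stand either side of the opening from the floor to the top of the opening. A 67 mm thick head sits across the top of both jambs, spanning the full outside width of the frame.

C is a box-shaped house frame (walls only): outside footprint 4790×4680 mm, wall height 2580 mm, wall thickness 138 mm. The two y-facing walls run the full x-width; the two x-facing walls fit between the inner faces of the y-facing walls.

The door frame is on top of the table. The house frame is against the table's +x side, with their −y faces flush.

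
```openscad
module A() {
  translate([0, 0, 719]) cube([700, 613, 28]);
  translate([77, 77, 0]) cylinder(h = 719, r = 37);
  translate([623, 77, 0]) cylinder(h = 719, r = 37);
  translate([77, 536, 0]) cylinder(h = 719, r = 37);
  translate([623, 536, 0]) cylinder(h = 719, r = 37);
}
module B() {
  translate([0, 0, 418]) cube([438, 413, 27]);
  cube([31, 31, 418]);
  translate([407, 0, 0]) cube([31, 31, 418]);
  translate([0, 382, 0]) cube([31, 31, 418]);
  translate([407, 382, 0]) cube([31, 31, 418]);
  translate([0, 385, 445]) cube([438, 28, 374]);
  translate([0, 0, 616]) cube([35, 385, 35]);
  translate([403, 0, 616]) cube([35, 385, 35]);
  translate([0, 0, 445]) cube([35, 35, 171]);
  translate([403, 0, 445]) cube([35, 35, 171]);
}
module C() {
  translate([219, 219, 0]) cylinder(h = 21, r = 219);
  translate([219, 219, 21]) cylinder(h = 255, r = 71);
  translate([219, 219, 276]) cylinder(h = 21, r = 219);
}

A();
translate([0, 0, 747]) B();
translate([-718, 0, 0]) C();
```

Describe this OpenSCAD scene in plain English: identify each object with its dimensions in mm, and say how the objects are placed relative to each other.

A is a table: top 700 mm (x) × 613 mm (y), 28 mm thick, upper face at z = 747 mm, on four round legs of 74 mm diameter, each leg's bounding box inset 40 mm from the nearest pair of top edges, running from z = 0 to the bottom of the top.

B is a chair. The seat is a 438×413×27 mm slab with its top at z = 445 mm, on four 31×31 mm corner legs (flush with the seat edges, standing on z = 0). A flat backrest 28 mm thick, 374 mm tall, spans the full seat width and rises from the seat top along its +y edge, rear face flush with the rear of the seat. Two armrests of 35×35 mm section run along each side from the seat's front edge to the front of the backrest, top faces 206 mm above the seat top and outer faces flush with the seat's x-edges; a 35×35 mm post under the front of each armrest stands on the seat at the front corner.

C is a spool: two coaxial disc flanges of radius 219 mm and thickness 21 mm, joined by a core cylinder of radius 71 mm and height 255 mm. The lower flange rests on z = 0 and the three cylinders share a vertical axis.

The chair is on top of the table. The spool is on the floor beside the table on its −x side.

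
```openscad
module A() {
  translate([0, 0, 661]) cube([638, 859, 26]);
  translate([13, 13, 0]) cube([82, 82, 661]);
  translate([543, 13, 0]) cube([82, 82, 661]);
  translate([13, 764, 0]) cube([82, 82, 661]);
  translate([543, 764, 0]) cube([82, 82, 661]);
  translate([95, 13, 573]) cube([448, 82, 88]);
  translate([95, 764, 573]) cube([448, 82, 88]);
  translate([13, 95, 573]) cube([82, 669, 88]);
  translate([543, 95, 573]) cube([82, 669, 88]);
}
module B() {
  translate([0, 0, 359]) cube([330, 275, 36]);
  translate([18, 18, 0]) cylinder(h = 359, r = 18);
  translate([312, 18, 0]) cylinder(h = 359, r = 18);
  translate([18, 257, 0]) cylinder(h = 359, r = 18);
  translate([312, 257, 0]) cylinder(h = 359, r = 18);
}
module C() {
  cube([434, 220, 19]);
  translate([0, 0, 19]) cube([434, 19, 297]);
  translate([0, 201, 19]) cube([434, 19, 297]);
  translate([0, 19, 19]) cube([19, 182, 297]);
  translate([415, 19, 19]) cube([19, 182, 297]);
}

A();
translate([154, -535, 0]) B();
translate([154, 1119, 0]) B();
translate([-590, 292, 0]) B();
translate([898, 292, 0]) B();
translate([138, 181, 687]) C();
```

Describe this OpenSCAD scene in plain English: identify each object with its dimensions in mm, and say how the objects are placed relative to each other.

A is a table with a 638×859 mm rectangular top, 26 mm thick, top surface at z = 687 mm, supported by four 82×82 mm square legs, each inset 13 mm from the nearest pair of top edges, running from the floor. Four apron rails, 82 mm thick and 88 mm tall, run between adjacent legs with their top edges flush with the underside of the top and their outer faces flush with the legs' outer faces.

B is a simple wooden stool: a rectangular seat 330 mm (x) by 275 mm (y), 36 mm thick, top face at z = 395 mm, on four round legs, each 36 mm in diameter. The legs rest on z = 0, each leg's axis is inset half a diameter from the nearest pair of seat edges (so the leg's bounding box is flush with the corner).

C is an open-topped rectangular box: outside dimensions 434×220×316 mm, with a uniform wall and base thickness of 19 mm. The base is a full 434×220 slab on the floor; four walls sit on top of the base. The front and back walls (the −y and +y sides) span the full width; the two side walls fit between them.

Four stools sit around the table at the −y, +y, −x, +x sides. The open box is on top of the table.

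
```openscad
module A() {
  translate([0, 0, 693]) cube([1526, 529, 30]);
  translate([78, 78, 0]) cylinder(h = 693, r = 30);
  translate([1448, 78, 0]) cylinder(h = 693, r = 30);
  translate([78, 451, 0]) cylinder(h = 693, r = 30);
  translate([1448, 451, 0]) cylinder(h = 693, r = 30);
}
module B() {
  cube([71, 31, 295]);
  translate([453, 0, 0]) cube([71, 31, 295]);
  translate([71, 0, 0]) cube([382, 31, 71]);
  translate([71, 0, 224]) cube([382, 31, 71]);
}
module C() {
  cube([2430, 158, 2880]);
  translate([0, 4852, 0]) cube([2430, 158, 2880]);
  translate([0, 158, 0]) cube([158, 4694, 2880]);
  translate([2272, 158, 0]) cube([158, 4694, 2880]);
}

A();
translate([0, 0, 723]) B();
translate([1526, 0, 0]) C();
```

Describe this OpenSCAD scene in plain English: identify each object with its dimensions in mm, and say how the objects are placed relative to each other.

A is a table: top 1526 mm (x) × 529 mm (y), 30 mm thick, upper face at z = 723 mm, on four round legs of 60 mm diameter, each leg's bounding box inset 48 mm from the nearest pair of top edges, running from z = 0 to the bottom of the top.

B is a picture frame with a 382×153 mm rectangular opening (x by z) and a uniform 71 mm border on every side. Frame depth is 31 mm along y. It is built from two vertical stiles running the full outside height and two horizontal rails spanning the gap between the stiles.

C is a box-shaped house frame (walls only): outside footprint 2430×5010 mm, wall height 2880 mm, wall thickness 158 mm. The two y-facing walls run the full x-width; the two x-facing walls fit between the inner faces of the y-facing walls.

The picture frame is on top of the table. The house frame is against the table's +x side, with their −y faces flush.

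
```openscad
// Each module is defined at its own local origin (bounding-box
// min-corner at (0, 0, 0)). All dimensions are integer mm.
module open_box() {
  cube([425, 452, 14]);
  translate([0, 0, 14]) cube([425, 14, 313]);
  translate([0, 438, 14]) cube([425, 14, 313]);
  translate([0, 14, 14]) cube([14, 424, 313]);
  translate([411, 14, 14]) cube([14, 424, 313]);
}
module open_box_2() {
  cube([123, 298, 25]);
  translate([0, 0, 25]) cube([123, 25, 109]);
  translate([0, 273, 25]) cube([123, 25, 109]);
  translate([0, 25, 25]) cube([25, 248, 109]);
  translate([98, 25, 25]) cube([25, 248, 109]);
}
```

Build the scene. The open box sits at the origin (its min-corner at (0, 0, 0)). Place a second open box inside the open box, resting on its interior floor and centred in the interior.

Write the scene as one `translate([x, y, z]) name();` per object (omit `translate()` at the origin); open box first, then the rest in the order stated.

open_box();
translate([151, 77, 14]) open_box_2();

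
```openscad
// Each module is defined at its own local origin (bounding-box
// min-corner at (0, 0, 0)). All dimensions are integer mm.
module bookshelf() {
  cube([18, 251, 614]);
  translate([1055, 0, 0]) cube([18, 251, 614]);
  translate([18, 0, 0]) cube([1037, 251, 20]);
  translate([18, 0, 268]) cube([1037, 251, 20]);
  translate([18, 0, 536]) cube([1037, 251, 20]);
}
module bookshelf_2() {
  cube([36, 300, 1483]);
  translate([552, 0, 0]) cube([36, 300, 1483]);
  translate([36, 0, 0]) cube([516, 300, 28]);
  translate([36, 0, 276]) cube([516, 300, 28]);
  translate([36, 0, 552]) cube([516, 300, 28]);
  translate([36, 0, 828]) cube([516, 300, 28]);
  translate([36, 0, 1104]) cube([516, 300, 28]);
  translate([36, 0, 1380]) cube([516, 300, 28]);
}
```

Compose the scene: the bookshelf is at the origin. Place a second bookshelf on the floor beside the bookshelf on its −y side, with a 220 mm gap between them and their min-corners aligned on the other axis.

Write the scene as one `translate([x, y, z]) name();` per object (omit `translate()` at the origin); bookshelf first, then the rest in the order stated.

bookshelf();
translate([0, -520, 0]) bookshelf_2();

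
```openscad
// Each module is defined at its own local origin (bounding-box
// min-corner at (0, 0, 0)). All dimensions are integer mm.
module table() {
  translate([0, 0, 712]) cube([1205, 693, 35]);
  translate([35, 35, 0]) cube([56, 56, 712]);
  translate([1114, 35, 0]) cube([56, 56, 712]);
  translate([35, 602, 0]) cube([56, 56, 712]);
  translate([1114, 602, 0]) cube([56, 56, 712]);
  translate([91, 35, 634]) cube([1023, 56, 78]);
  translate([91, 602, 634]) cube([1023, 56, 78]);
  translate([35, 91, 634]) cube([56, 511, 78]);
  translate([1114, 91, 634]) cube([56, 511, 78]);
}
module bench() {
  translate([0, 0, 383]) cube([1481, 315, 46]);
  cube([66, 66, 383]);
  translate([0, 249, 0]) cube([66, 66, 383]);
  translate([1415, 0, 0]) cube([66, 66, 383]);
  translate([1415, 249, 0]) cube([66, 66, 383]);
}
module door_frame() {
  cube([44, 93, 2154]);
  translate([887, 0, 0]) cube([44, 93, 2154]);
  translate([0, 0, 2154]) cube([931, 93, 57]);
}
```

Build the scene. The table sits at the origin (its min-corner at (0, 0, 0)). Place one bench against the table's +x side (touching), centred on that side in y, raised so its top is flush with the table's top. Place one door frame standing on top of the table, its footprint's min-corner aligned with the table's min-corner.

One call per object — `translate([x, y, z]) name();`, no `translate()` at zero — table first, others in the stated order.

table();
translate([1205, 189, 318]) bench();
translate([0, 0, 747]) door_frame();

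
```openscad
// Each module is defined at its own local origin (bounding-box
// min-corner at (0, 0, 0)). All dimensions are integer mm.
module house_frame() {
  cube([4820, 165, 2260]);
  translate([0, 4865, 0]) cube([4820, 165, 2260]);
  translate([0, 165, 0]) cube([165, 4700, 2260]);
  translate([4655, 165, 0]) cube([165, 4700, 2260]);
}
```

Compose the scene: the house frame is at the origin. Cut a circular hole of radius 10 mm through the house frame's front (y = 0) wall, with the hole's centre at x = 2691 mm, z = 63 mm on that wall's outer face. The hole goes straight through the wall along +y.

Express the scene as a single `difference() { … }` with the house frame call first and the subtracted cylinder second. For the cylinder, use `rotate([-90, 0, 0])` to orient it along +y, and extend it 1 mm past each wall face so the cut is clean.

difference() {
  house_frame();
  translate([2691, -1, 63]) rotate([-90, 0, 0]) cylinder(h = 167, r = 10);
}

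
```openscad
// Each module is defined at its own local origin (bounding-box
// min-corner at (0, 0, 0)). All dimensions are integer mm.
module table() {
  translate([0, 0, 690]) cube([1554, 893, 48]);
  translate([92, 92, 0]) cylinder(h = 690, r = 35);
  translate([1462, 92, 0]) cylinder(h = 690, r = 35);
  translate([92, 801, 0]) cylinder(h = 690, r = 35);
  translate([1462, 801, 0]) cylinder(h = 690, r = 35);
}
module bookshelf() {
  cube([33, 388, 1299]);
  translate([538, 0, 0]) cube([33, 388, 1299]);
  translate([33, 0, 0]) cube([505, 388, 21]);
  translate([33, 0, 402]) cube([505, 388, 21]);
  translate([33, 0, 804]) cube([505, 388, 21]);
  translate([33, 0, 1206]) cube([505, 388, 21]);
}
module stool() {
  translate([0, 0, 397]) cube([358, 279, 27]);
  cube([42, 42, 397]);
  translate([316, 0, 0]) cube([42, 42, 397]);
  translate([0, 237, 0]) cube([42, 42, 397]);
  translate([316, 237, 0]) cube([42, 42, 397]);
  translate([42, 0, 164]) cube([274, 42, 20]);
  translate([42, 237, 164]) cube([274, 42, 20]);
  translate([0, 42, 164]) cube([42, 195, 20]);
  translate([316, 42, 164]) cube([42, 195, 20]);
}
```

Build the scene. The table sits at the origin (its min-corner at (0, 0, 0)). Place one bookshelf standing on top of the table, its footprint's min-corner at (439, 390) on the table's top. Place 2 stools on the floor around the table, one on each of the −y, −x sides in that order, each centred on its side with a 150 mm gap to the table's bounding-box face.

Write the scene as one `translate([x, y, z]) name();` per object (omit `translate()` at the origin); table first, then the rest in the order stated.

table();
translate([439, 390, 738]) bookshelf();
translate([598, -429, 0]) stool();
translate([-508, 307, 0]) stool();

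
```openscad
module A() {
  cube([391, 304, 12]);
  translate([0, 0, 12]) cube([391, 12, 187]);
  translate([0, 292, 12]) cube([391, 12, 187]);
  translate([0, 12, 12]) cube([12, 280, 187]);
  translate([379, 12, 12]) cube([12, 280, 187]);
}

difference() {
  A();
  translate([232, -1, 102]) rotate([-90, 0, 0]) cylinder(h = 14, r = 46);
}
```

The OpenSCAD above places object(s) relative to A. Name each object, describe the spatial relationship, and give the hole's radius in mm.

The subtracted cylinder has r = 46 mm.

A is an open box. The open box has a circular hole through its front wall. The hole's radius is 46 mm.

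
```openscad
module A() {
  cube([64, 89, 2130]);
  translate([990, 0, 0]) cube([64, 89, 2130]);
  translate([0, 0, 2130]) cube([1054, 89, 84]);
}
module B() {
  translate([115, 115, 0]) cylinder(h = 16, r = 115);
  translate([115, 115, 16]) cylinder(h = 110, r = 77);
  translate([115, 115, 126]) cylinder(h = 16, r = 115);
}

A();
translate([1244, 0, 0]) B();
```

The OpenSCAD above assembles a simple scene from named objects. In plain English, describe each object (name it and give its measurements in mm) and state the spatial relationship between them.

A is a rectangular door frame: two vertical jambs of 64×89 mm section, 2130 mm tall, with a clear opening 926 mm wide between their inner faces. A header 84 mm tall and 89 mm deep lies on top of the jambs and spans the full outside width.

B is a spool: two coaxial disc flanges of radius 115 mm and thickness 16 mm, joined by a core cylinder of radius 77 mm and height 110 mm. The lower flange rests on z = 0 and the three cylinders share a vertical axis.

The spool is on the floor beside the door frame on its +x side.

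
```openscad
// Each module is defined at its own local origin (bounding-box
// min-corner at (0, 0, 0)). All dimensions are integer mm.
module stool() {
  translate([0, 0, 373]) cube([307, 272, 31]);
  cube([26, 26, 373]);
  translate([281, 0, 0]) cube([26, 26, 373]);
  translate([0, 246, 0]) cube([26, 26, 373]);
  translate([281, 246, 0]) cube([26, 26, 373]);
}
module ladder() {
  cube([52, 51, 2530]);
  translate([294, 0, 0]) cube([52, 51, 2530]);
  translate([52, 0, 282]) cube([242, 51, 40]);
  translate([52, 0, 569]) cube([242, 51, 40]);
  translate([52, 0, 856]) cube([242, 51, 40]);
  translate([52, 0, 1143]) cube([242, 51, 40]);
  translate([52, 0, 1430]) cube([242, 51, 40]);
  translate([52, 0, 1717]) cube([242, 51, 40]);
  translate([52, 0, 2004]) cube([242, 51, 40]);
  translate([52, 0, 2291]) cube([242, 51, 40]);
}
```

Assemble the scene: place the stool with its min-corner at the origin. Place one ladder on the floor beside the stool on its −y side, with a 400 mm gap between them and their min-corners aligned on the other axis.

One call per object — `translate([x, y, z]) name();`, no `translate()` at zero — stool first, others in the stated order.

stool();
translate([0, -451, 0]) ladder();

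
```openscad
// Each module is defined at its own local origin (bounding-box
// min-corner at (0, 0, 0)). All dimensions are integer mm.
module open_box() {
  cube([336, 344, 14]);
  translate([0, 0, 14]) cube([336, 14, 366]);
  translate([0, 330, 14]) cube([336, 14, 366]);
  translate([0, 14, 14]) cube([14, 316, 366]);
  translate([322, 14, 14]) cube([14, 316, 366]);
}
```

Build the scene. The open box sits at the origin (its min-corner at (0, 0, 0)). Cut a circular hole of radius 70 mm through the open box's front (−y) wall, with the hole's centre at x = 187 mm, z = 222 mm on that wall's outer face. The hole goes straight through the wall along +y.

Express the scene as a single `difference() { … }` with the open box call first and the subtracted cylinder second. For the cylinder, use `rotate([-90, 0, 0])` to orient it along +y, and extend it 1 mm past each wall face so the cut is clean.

difference() {
  open_box();
  translate([187, -1, 222]) rotate([-90, 0, 0]) cylinder(h = 16, r = 70);
}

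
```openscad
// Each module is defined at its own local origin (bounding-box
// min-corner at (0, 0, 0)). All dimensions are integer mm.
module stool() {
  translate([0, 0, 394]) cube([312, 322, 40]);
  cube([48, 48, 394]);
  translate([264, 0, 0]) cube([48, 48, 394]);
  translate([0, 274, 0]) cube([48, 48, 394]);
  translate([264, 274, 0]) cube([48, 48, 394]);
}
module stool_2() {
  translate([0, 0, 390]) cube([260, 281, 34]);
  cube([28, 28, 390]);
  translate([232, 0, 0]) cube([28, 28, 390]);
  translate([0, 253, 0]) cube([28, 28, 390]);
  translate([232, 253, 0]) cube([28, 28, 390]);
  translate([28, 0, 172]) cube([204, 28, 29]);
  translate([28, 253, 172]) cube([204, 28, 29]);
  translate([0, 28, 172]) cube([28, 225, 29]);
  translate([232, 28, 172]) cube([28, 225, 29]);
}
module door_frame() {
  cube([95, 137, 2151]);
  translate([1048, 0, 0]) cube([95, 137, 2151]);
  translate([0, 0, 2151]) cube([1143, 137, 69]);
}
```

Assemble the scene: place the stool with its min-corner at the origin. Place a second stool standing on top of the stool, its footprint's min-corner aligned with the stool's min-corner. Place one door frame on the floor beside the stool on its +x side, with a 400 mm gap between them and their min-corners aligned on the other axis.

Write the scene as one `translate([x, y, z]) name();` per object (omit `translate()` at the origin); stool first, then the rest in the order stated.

stool();
translate([0, 0, 434]) stool_2();
translate([712, 0, 0]) door_frame();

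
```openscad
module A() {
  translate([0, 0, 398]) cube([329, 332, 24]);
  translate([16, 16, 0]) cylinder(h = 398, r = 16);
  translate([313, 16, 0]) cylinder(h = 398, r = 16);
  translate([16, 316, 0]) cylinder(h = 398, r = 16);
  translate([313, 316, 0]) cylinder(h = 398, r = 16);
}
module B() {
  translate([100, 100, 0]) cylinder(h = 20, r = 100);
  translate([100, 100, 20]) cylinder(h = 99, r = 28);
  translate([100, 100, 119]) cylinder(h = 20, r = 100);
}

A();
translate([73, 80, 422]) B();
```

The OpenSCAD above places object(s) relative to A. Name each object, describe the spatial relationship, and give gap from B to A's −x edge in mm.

A is a stool. B is a spool. The spool is on top of the stool. The gap from the spool to the stool's −x edge is 73 mm.

The spool's min-x is at 73; the stool's min-x is 0; gap = 73 mm.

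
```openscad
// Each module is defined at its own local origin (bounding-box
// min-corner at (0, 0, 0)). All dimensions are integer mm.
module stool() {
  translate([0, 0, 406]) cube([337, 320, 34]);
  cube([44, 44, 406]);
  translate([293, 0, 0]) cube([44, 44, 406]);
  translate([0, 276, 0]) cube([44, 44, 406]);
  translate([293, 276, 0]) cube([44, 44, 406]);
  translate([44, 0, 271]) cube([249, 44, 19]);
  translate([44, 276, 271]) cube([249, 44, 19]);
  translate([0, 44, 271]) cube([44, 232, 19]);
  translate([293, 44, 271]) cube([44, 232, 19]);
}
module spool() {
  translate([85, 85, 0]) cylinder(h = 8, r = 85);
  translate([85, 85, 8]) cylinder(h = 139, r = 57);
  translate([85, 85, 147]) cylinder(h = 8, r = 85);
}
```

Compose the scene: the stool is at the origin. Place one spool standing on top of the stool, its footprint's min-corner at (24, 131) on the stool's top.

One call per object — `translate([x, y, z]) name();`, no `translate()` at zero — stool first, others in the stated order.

stool();
translate([24, 131, 440]) spool();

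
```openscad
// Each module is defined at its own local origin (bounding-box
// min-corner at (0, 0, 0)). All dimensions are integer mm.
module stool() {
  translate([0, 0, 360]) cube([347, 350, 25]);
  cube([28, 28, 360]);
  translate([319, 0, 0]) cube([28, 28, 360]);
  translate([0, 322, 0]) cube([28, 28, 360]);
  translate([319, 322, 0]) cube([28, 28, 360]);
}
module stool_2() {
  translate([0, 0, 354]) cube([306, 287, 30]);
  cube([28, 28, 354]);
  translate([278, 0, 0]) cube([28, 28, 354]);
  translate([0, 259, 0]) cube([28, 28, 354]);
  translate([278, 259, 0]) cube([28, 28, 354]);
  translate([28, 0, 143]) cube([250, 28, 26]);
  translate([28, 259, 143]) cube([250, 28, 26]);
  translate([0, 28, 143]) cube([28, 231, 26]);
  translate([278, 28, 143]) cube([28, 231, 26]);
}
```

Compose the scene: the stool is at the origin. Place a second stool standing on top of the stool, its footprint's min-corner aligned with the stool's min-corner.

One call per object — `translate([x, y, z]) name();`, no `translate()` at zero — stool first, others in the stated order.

stool();
translate([0, 0, 385]) stool_2();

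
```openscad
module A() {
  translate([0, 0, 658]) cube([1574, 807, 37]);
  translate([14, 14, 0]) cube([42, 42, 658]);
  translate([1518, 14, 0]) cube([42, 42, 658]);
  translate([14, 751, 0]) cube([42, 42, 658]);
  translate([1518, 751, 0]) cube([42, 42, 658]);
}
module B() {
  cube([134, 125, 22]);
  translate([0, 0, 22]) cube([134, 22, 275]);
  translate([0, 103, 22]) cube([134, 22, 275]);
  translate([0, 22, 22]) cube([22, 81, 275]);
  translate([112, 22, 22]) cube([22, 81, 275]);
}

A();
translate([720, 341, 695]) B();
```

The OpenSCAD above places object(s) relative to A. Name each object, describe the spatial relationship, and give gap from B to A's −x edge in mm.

The open box's min-x is at 720; the table's min-x is 0; gap = 720 mm.

A is a table. B is an open box. The open box is on top of the table, centred. The gap from the open box to the table's −x edge is 720 mm.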